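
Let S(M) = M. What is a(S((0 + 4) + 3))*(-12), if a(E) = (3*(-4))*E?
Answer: 1008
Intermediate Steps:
a(E) = -12*E
a(S((0 + 4) + 3))*(-12) = -12*((0 + 4) + 3)*(-12) = -12*(4 + 3)*(-12) = -12*7*(-12) = -84*(-12) = 1008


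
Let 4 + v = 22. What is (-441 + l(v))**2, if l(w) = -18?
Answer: 210681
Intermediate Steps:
v = 18 (v = -4 + 22 = 18)
(-441 + l(v))**2 = (-441 - 18)**2 = (-459)**2 = 210681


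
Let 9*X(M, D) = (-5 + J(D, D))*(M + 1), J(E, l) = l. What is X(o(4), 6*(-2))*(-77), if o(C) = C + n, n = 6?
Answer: 14399/9 ≈ 1599.9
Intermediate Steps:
o(C) = 6 + C (o(C) = C + 6 = 6 + C)
X(M, D) = (1 + M)*(-5 + D)/9 (X(M, D) = ((-5 + D)*(M + 1))/9 = ((-5 + D)*(1 + M))/9 = ((1 + M)*(-5 + D))/9 = (1 + M)*(-5 + D)/9)
X(o(4), 6*(-2))*(-77) = (-5/9 - 5*(6 + 4)/9 + (6*(-2))/9 + (6*(-2))*(6 + 4)/9)*(-77) = (-5/9 - 5/9*10 + (⅑)*(-12) + (⅑)*(-12)*10)*(-77) = (-5/9 - 50/9 - 4/3 - 40/3)*(-77) = -187/9*(-77) = 14399/9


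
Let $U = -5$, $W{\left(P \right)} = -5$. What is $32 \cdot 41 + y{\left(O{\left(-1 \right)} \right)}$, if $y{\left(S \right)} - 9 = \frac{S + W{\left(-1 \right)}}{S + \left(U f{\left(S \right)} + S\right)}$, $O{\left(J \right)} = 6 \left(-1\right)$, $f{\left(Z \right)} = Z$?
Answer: $\frac{23767}{18} \approx 1320.4$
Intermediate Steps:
$O{\left(J \right)} = -6$
$y{\left(S \right)} = 9 - \frac{-5 + S}{3 S}$ ($y{\left(S \right)} = 9 + \frac{S - 5}{S + \left(- 5 S + S\right)} = 9 + \frac{-5 + S}{S - 4 S} = 9 + \frac{-5 + S}{\left(-3\right) S} = 9 + \left(-5 + S\right) \left(- \frac{1}{3 S}\right) = 9 - \frac{-5 + S}{3 S}$)
$32 \cdot 41 + y{\left(O{\left(-1 \right)} \right)} = 32 \cdot 41 + \frac{5 + 26 \left(-6\right)}{3 \left(-6\right)} = 1312 + \frac{1}{3} \left(- \frac{1}{6}\right) \left(5 - 156\right) = 1312 + \frac{1}{3} \left(- \frac{1}{6}\right) \left(-151\right) = 1312 + \frac{151}{18} = \frac{23767}{18}$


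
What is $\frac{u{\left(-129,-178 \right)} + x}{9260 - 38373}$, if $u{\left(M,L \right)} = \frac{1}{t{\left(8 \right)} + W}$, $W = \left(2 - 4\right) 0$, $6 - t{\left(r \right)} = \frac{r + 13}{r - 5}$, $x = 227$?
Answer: $- \frac{226}{29113} \approx -0.0077629$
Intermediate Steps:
$t{\left(r \right)} = 6 - \frac{13 + r}{-5 + r}$ ($t{\left(r \right)} = 6 - \frac{r + 13}{r - 5} = 6 - \frac{13 + r}{-5 + r}$)
$W = 0$ ($W = \left(-2\right) 0 = 0$)
$u{\left(M,L \right)} = -1$ ($u{\left(M,L \right)} = \frac{1}{\frac{-43 + 5 \cdot 8}{-5 + 8} + 0} = \frac{1}{\frac{-43 + 40}{3} + 0} = \frac{1}{\frac{1}{3} \left(-3\right) + 0} = \frac{1}{-1 + 0} = \frac{1}{-1} = -1$)
$\frac{u{\left(-129,-178 \right)} + x}{9260 - 38373} = \frac{-1 + 227}{9260 - 38373} = \frac{226}{-29113} = 226 \left(- \frac{1}{29113}\right) = - \frac{226}{29113}$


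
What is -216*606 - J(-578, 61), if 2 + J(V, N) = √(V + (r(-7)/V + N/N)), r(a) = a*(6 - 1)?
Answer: -130894 - I*√666942/34 ≈ -1.3089e+5 - 24.02*I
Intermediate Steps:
r(a) = 5*a (r(a) = a*5 = 5*a)
J(V, N) = -2 + √(1 + V - 35/V) (J(V, N) = -2 + √(V + ((5*(-7))/V + N/N)) = -2 + √(V + (-35/V + 1)) = -2 + √(V + (1 - 35/V)) = -2 + √(1 + V - 35/V))
-216*606 - J(-578, 61) = -216*606 - (-2 + √(1 - 578 - 35/(-578))) = -130896 - (-2 + √(1 - 578 - 35*(-1/578))) = -130896 - (-2 + √(1 - 578 + 35/578)) = -130896 - (-2 + √(-333471/578)) = -130896 - (-2 + I*√666942/34) = -130896 + (2 - I*√666942/34) = -130894 - I*√666942/34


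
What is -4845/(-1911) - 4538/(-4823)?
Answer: 117361/33761 ≈ 3.4762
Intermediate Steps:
-4845/(-1911) - 4538/(-4823) = -4845*(-1/1911) - 4538*(-1/4823) = 1615/637 + 4538/4823 = 117361/33761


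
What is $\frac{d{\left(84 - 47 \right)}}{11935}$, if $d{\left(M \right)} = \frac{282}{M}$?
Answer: $\frac{282}{441595} \approx 0.00063859$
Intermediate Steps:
$\frac{d{\left(84 - 47 \right)}}{11935} = \frac{282 \frac{1}{84 - 47}}{11935} = \frac{282}{84 - 47} \cdot \frac{1}{11935} = \frac{282}{37} \cdot \frac{1}{11935} = \frac{282}{441595}$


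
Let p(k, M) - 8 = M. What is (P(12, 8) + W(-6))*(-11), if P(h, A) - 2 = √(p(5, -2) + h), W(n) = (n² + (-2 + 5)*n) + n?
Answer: -154 - 33*√2 ≈ -200.67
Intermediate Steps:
p(k, M) = 8 + M
W(n) = n² + 4*n (W(n) = (n² + 3*n) + n = n² + 4*n)
P(h, A) = 2 + √(6 + h) (P(h, A) = 2 + √((8 - 2) + h) = 2 + √(6 + h))
(P(12, 8) + W(-6))*(-11) = ((2 + √(6 + 12)) - 6*(4 - 6))*(-11) = ((2 + √18) - 6*(-2))*(-11) = ((2 + 3*√2) + 12)*(-11) = (14 + 3*√2)*(-11) = -154 - 33*√2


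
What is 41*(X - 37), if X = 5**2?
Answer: -492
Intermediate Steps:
X = 25
41*(X - 37) = 41*(25 - 37) = 41*(-12) = -492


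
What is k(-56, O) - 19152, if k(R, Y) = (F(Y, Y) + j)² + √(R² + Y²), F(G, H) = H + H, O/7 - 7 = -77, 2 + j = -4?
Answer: 953044 + 14*√1241 ≈ 9.5354e+5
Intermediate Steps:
j = -6 (j = -2 - 4 = -6)
O = -490 (O = 49 + 7*(-77) = 49 - 539 = -490)
F(G, H) = 2*H
k(R, Y) = (-6 + 2*Y)² + √(R² + Y²) (k(R, Y) = (2*Y - 6)² + √(R² + Y²) = (-6 + 2*Y)² + √(R² + Y²))
k(-56, O) - 19152 = (√((-56)² + (-490)²) + 4*(-3 - 490)²) - 19152 = (√(3136 + 240100) + 4*(-493)²) - 19152 = (√243236 + 4*243049) - 19152 = (14*√1241 + 972196) - 19152 = (972196 + 14*√1241) - 19152 = 953044 + 14*√1241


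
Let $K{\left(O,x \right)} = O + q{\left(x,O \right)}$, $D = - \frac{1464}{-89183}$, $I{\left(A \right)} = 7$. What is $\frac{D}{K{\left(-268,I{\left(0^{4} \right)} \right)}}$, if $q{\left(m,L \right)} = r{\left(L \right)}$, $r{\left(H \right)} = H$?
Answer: $- \frac{183}{5975261} \approx -3.0626 \cdot 10^{-5}$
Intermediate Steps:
$q{\left(m,L \right)} = L$
$D = \frac{1464}{89183}$ ($D = \left(-1464\right) \left(- \frac{1}{89183}\right) = \frac{1464}{89183} \approx 0.016416$)
$K{\left(O,x \right)} = 2 O$ ($K{\left(O,x \right)} = O + O = 2 O$)
$\frac{D}{K{\left(-268,I{\left(0^{4} \right)} \right)}} = \frac{1464}{89183 \cdot 2 \left(-268\right)} = \frac{1464}{89183 \left(-536\right)} = \frac{1464}{89183} \left(- \frac{1}{536}\right) = - \frac{183}{5975261}$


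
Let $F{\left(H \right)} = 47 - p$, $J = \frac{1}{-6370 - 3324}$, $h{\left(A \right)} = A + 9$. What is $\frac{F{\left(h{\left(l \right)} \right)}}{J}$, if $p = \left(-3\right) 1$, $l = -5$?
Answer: $-484700$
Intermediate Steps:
$p = -3$
$h{\left(A \right)} = 9 + A$
$J = - \frac{1}{9694}$ ($J = \frac{1}{-9694} = - \frac{1}{9694} \approx -0.00010316$)
$F{\left(H \right)} = 50$ ($F{\left(H \right)} = 47 - -3 = 47 + 3 = 50$)
$\frac{F{\left(h{\left(l \right)} \right)}}{J} = \frac{50}{- \frac{1}{9694}} = 50 \left(-9694\right) = -484700$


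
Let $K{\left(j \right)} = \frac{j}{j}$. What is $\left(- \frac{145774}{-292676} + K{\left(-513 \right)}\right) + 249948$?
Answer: $\frac{36577109649}{146338} \approx 2.4995 \cdot 10^{5}$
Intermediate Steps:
$K{\left(j \right)} = 1$
$\left(- \frac{145774}{-292676} + K{\left(-513 \right)}\right) + 249948 = \left(- \frac{145774}{-292676} + 1\right) + 249948 = \left(\left(-145774\right) \left(- \frac{1}{292676}\right) + 1\right) + 249948 = \left(\frac{72887}{146338} + 1\right) + 249948 = \frac{219225}{146338} + 249948 = \frac{36577109649}{146338}$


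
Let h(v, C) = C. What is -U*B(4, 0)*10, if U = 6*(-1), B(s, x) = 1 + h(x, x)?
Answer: 60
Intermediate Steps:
B(s, x) = 1 + x
U = -6
-U*B(4, 0)*10 = -(-6*(1 + 0))*10 = -(-6*1)*10 = -(-6)*10 = -1*(-60) = 60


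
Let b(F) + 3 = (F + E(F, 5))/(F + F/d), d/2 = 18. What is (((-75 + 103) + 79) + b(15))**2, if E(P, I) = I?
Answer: 15178816/1369 ≈ 11088.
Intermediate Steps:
d = 36 (d = 2*18 = 36)
b(F) = -3 + 36*(5 + F)/(37*F) (b(F) = -3 + (F + 5)/(F + F/36) = -3 + (5 + F)/(F + F*(1/36)) = -3 + (5 + F)/(F + F/36) = -3 + (5 + F)/((37*F/36)) = -3 + (5 + F)*(36/(37*F)) = -3 + 36*(5 + F)/(37*F))
(((-75 + 103) + 79) + b(15))**2 = (((-75 + 103) + 79) + (15/37)*(12 - 5*15)/15)**2 = ((28 + 79) + (15/37)*(1/15)*(12 - 75))**2 = (107 + (15/37)*(1/15)*(-63))**2 = (107 - 63/37)**2 = (3896/37)**2 = 15178816/1369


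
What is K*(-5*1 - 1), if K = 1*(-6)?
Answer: 36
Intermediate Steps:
K = -6
K*(-5*1 - 1) = -6*(-5*1 - 1) = -6*(-5 - 1) = -6*(-6) = 36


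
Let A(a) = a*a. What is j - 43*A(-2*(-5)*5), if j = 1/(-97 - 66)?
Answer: -17522501/163 ≈ -1.0750e+5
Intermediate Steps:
j = -1/163 (j = 1/(-163) = -1/163 ≈ -0.0061350)
A(a) = a**2
j - 43*A(-2*(-5)*5) = -1/163 - 43*(-2*(-5)*5)**2 = -1/163 - 43*(10*5)**2 = -1/163 - 43*50**2 = -1/163 - 43*2500 = -1/163 - 107500 = -17522501/163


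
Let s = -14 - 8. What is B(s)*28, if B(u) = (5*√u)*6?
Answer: 840*I*√22 ≈ 3939.9*I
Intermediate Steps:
s = -22
B(u) = 30*√u
B(s)*28 = (30*√(-22))*28 = (30*(I*√22))*28 = (30*I*√22)*28 = 840*I*√22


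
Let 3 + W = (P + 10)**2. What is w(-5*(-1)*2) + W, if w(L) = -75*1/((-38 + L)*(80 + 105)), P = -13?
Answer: 6231/1036 ≈ 6.0145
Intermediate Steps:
W = 6 (W = -3 + (-13 + 10)**2 = -3 + (-3)**2 = -3 + 9 = 6)
w(L) = -75/(-7030 + 185*L) (w(L) = -75*1/(185*(-38 + L)) = -75/(-7030 + 185*L))
w(-5*(-1)*2) + W = -15/(-1406 + 37*(-5*(-1)*2)) + 6 = -15/(-1406 + 37*(5*2)) + 6 = -15/(-1406 + 37*10) + 6 = -15/(-1406 + 370) + 6 = -15/(-1036) + 6 = -15*(-1/1036) + 6 = 15/1036 + 6 = 6231/1036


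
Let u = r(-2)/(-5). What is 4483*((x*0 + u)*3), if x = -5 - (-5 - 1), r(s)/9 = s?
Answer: 242082/5 ≈ 48416.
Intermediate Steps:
r(s) = 9*s
x = 1 (x = -5 - 1*(-6) = -5 + 6 = 1)
u = 18/5 (u = (9*(-2))/(-5) = -18*(-1/5) = 18/5 ≈ 3.6000)
4483*((x*0 + u)*3) = 4483*((1*0 + 18/5)*3) = 4483*((0 + 18/5)*3) = 4483*((18/5)*3) = 4483*(54/5) = 242082/5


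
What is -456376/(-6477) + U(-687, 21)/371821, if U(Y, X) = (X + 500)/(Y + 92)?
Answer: 5939156125859/84289961595 ≈ 70.461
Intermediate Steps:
U(Y, X) = (500 + X)/(92 + Y)
-456376/(-6477) + U(-687, 21)/371821 = -456376/(-6477) + ((500 + 21)/(92 - 687))/371821 = -456376*(-1/6477) + (521/(-595))*(1/371821) = 456376/6477 - 1/595*521*(1/371821) = 456376/6477 - 521/595*1/371821 = 456376/6477 - 521/221233495 = 5939156125859/84289961595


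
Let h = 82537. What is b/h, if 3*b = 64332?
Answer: 21444/82537 ≈ 0.25981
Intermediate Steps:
b = 21444 (b = (⅓)*64332 = 21444)
b/h = 21444/82537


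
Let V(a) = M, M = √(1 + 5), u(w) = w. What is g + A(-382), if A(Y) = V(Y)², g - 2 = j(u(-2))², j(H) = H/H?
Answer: 9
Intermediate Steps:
j(H) = 1
M = √6 ≈ 2.4495
V(a) = √6
g = 3 (g = 2 + 1² = 2 + 1 = 3)
A(Y) = 6 (A(Y) = (√6)² = 6)
g + A(-382) = 3 + 6 = 9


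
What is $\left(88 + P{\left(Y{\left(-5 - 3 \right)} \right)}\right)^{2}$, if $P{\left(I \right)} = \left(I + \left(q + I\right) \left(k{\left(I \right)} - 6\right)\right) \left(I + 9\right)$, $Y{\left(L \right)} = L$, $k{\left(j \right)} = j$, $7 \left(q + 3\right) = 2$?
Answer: $52900$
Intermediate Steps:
$q = - \frac{19}{7}$ ($q = -3 + \frac{1}{7} \cdot 2 = -3 + \frac{2}{7} = - \frac{19}{7} \approx -2.7143$)
$P{\left(I \right)} = \left(9 + I\right) \left(I + \left(-6 + I\right) \left(- \frac{19}{7} + I\right)\right)$ ($P{\left(I \right)} = \left(I + \left(- \frac{19}{7} + I\right) \left(I - 6\right)\right) \left(I + 9\right) = \left(I + \left(- \frac{19}{7} + I\right) \left(-6 + I\right)\right) \left(9 + I\right) = \left(I + \left(-6 + I\right) \left(- \frac{19}{7} + I\right)\right) \left(9 + I\right) = \left(9 + I\right) \left(I + \left(-6 + I\right) \left(- \frac{19}{7} + I\right)\right)$)
$\left(88 + P{\left(Y{\left(-5 - 3 \right)} \right)}\right)^{2} = \left(88 + \left(\frac{1026}{7} + \left(-5 - 3\right)^{3} - \frac{372 \left(-5 - 3\right)}{7} + \frac{9 \left(-5 - 3\right)^{2}}{7}\right)\right)^{2} = \left(88 + \left(\frac{1026}{7} + \left(-8\right)^{3} - - \frac{2976}{7} + \frac{9 \left(-8\right)^{2}}{7}\right)\right)^{2} = \left(88 + \left(\frac{1026}{7} - 512 + \frac{2976}{7} + \frac{9}{7} \cdot 64\right)\right)^{2} = \left(88 + \left(\frac{1026}{7} - 512 + \frac{2976}{7} + \frac{576}{7}\right)\right)^{2} = \left(88 + 142\right)^{2} = 230^{2} = 52900$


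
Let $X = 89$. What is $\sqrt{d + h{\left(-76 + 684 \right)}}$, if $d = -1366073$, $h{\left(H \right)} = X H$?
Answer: $i \sqrt{1311961} \approx 1145.4 i$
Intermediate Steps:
$h{\left(H \right)} = 89 H$
$\sqrt{d + h{\left(-76 + 684 \right)}} = \sqrt{-1366073 + 89 \left(-76 + 684\right)} = \sqrt{-1366073 + 89 \cdot 608} = \sqrt{-1366073 + 54112} = \sqrt{-1311961} = i \sqrt{1311961}$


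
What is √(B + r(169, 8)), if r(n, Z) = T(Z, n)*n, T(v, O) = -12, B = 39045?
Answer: 9*√457 ≈ 192.40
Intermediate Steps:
r(n, Z) = -12*n
√(B + r(169, 8)) = √(39045 - 12*169) = √(39045 - 2028) = √37017 = 9*√457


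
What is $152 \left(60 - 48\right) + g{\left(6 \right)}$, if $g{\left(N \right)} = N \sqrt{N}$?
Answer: $1824 + 6 \sqrt{6} \approx 1838.7$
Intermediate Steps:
$g{\left(N \right)} = N^{\frac{3}{2}}$
$152 \left(60 - 48\right) + g{\left(6 \right)} = 152 \left(60 - 48\right) + 6^{\frac{3}{2}} = 152 \cdot 12 + 6 \sqrt{6} = 1824 + 6 \sqrt{6}$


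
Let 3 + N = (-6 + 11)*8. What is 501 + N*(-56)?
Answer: -1571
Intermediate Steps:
N = 37 (N = -3 + (-6 + 11)*8 = -3 + 5*8 = -3 + 40 = 37)
501 + N*(-56) = 501 + 37*(-56) = 501 - 2072 = -1571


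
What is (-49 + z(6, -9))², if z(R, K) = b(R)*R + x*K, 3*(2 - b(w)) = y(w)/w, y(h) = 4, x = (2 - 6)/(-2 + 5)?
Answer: 6241/9 ≈ 693.44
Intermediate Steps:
x = -4/3 ≈ -1.3333
b(w) = 2 - 4/(3*w)
z(R, K) = -4*K/3 + R*(2 - 4/(3*R)) (z(R, K) = (2 - 4/(3*R))*R - 4*K/3 = R*(2 - 4/(3*R)) - 4*K/3 = -4*K/3 + R*(2 - 4/(3*R)))
(-49 + z(6, -9))² = (-49 + (-4/3 + 2*6 - 4/3*(-9)))² = (-49 + (-4/3 + 12 + 12))² = (-49 + 68/3)² = (-79/3)² = 6241/9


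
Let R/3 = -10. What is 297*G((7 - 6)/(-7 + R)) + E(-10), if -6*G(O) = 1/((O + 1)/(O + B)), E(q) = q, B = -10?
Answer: 4001/8 ≈ 500.13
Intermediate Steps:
R = -30 (R = 3*(-10) = -30)
G(O) = -(-10 + O)/(6*(1 + O)) (G(O) = -(O - 10)/(O + 1)/6 = -(-10 + O)/(1 + O)/6 = -(-10 + O)/(6*(1 + O)))
297*G((7 - 6)/(-7 + R)) + E(-10) = 297*((10 - (7 - 6)/(-7 - 30))/(6*(1 + (7 - 6)/(-7 - 30)))) - 10 = 297*((10 - 1/(-37))/(6*(1 + 1/(-37)))) - 10 = 297*((10 - (-1)/37)/(6*(1 + 1*(-1/37)))) - 10 = 297*((10 - 1*(-1/37))/(6*(1 - 1/37))) - 10 = 297*((10 + 1/37)/(6*(36/37))) - 10 = 297*((⅙)*(37/36)*(371/37)) - 10 = 297*(371/216) - 10 = 4081/8 - 10 = 4001/8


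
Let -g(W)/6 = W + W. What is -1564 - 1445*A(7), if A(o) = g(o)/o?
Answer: 15776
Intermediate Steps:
g(W) = -12*W (g(W) = -6*(W + W) = -12*W)
A(o) = -12 (A(o) = (-12*o)/o = -12)
-1564 - 1445*A(7) = -1564 - 1445*(-12) = -1564 + 17340 = 15776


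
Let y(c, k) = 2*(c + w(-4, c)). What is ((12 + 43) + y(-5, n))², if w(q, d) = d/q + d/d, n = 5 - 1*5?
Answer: 9801/4 ≈ 2450.3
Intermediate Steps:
n = 0 (n = 5 - 5 = 0)
w(q, d) = 1 + d/q (w(q, d) = d/q + 1 = 1 + d/q)
y(c, k) = 2 + 3*c/2 (y(c, k) = 2*(c + (c - 4)/(-4)) = 2*(c - (-4 + c)/4) = 2*(c + (1 - c/4)) = 2*(1 + 3*c/4) = 2 + 3*c/2)
((12 + 43) + y(-5, n))² = ((12 + 43) + (2 + (3/2)*(-5)))² = (55 + (2 - 15/2))² = (55 - 11/2)² = (99/2)² = 9801/4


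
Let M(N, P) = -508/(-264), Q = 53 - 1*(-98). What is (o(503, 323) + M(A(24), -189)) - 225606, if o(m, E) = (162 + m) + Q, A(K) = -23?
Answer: -14836013/66 ≈ -2.2479e+5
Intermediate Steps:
Q = 151 (Q = 53 + 98 = 151)
M(N, P) = 127/66 (M(N, P) = -508*(-1/264) = 127/66)
o(m, E) = 313 + m (o(m, E) = (162 + m) + 151 = 313 + m)
(o(503, 323) + M(A(24), -189)) - 225606 = ((313 + 503) + 127/66) - 225606 = (816 + 127/66) - 225606 = 53983/66 - 225606 = -14836013/66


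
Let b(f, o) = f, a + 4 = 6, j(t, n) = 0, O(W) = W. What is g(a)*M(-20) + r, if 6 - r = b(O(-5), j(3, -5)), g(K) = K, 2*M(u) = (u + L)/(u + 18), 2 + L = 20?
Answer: 12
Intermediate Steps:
L = 18 (L = -2 + 20 = 18)
a = 2 (a = -4 + 6 = 2)
M(u) = ½ (M(u) = ((u + 18)/(u + 18))/2 = ((18 + u)/(18 + u))/2 = (½)*1 = ½)
r = 11 (r = 6 - 1*(-5) = 6 + 5 = 11)
g(a)*M(-20) + r = 2*(½) + 11 = 1 + 11 = 12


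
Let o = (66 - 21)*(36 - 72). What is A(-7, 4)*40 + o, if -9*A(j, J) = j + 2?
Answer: -14380/9 ≈ -1597.8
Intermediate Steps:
A(j, J) = -2/9 - j/9 (A(j, J) = -(j + 2)/9 = -(2 + j)/9 = -2/9 - j/9)
o = -1620 (o = 45*(-36) = -1620)
A(-7, 4)*40 + o = (-2/9 - ⅑*(-7))*40 - 1620 = (-2/9 + 7/9)*40 - 1620 = (5/9)*40 - 1620 = 200/9 - 1620 = -14380/9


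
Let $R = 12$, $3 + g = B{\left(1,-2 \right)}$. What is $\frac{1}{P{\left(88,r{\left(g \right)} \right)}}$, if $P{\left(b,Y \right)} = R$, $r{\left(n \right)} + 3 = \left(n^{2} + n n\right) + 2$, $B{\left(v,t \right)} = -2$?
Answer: $\frac{1}{12} \approx 0.083333$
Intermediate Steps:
$g = -5$ ($g = -3 - 2 = -5$)
$r{\left(n \right)} = -1 + 2 n^{2}$ ($r{\left(n \right)} = -3 + \left(\left(n^{2} + n n\right) + 2\right) = -3 + \left(\left(n^{2} + n^{2}\right) + 2\right) = -3 + \left(2 n^{2} + 2\right) = -3 + \left(2 + 2 n^{2}\right) = -1 + 2 n^{2}$)
$P{\left(b,Y \right)} = 12$
$\frac{1}{P{\left(88,r{\left(g \right)} \right)}} = \frac{1}{12}$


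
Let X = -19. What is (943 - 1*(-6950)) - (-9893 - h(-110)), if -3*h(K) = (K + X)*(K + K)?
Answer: 8326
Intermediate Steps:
h(K) = -2*K*(-19 + K)/3 (h(K) = -(K - 19)*(K + K)/3 = -(-19 + K)*2*K/3 = -2*K*(-19 + K)/3)
(943 - 1*(-6950)) - (-9893 - h(-110)) = (943 - 1*(-6950)) - (-9893 - 2*(-110)*(19 - 1*(-110))/3) = (943 + 6950) - (-9893 - 2*(-110)*(19 + 110)/3) = 7893 - (-9893 - 2*(-110)*129/3) = 7893 - (-9893 - 1*(-9460)) = 7893 - (-9893 + 9460) = 7893 - 1*(-433) = 7893 + 433 = 8326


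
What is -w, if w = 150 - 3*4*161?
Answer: 1782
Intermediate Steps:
w = -1782 (w = 150 - 12*161 = 150 - 1932 = -1782)
-w = -1*(-1782) = 1782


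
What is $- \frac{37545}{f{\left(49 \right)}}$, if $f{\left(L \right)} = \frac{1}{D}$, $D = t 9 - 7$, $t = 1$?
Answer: $-75090$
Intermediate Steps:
$D = 2$ ($D = 1 \cdot 9 - 7 = 9 - 7 = 2$)
$f{\left(L \right)} = \frac{1}{2}$
$- \frac{37545}{f{\left(49 \right)}} = - 37545 \frac{1}{\frac{1}{2}} = \left(-37545\right) 2 = -75090$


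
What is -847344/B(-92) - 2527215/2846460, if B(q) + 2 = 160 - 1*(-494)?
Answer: -40226309107/30931532 ≈ -1300.5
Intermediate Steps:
B(q) = 652 (B(q) = -2 + (160 - 1*(-494)) = -2 + (160 + 494) = -2 + 654 = 652)
-847344/B(-92) - 2527215/2846460 = -847344/652 - 2527215/2846460 = -847344*1/652 - 2527215*1/2846460 = -211836/163 - 168481/189764 = -40226309107/30931532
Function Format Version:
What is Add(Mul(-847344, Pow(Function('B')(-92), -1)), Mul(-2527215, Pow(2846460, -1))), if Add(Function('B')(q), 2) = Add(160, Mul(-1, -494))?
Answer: Rational(-40226309107, 30931532) ≈ -1300.5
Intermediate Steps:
Function('B')(q) = 652 (Function('B')(q) = Add(-2, Add(160, Mul(-1, -494))) = Add(-2, Add(160, 494)) = Add(-2, 654) = 652)
Add(Mul(-847344, Pow(Function('B')(-92), -1)), Mul(-2527215, Pow(2846460, -1))) = Add(Mul(-847344, Pow(652, -1)), Mul(-2527215, Pow(2846460, -1))) = Add(Mul(-847344, Rational(1, 652)), Mul(-2527215, Rational(1, 2846460))) = Add(Rational(-211836, 163), Rational(-168481, 189764)) = Rational(-40226309107, 30931532)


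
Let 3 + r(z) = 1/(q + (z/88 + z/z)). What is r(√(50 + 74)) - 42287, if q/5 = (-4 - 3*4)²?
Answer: -134351118184834/3176900465 - 44*√31/3176900465 ≈ -42290.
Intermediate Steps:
q = 1280 (q = 5*(-4 - 3*4)² = 5*(-4 - 12)² = 5*(-16)² = 5*256 = 1280)
r(z) = -3 + 1/(1281 + z/88) (r(z) = -3 + 1/(1280 + (z/88 + z/z)) = -3 + 1/(1280 + (z*(1/88) + 1)) = -3 + 1/(1280 + (z/88 + 1)) = -3 + 1/(1280 + (1 + z/88)) = -3 + 1/(1281 + z/88))
r(√(50 + 74)) - 42287 = (-338096 - 3*√(50 + 74))/(112728 + √(50 + 74)) - 42287 = (-338096 - 6*√31)/(112728 + √124) - 42287 = (-338096 - 6*√31)/(112728 + 2*√31) - 42287 = -42287 + (-338096 - 6*√31)/(112728 + 2*√31)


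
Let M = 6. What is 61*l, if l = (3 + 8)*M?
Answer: 4026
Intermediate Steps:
l = 66 (l = (3 + 8)*6 = 11*6 = 66)
61*l = 61*66 = 4026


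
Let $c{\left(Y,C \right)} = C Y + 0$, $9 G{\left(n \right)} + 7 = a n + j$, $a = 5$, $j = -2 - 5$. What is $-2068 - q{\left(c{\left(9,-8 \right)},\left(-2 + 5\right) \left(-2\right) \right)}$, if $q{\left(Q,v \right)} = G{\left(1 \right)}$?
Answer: $-2067$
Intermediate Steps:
$j = -7$
$G{\left(n \right)} = - \frac{14}{9} + \frac{5 n}{9}$ ($G{\left(n \right)} = - \frac{7}{9} + \frac{5 n - 7}{9} = - \frac{7}{9} + \frac{-7 + 5 n}{9} = - \frac{7}{9} + \left(- \frac{7}{9} + \frac{5 n}{9}\right) = - \frac{14}{9} + \frac{5 n}{9}$)
$c{\left(Y,C \right)} = C Y$
$q{\left(Q,v \right)} = -1$ ($q{\left(Q,v \right)} = - \frac{14}{9} + \frac{5}{9} \cdot 1 = - \frac{14}{9} + \frac{5}{9} = -1$)
$-2068 - q{\left(c{\left(9,-8 \right)},\left(-2 + 5\right) \left(-2\right) \right)} = -2068 - -1 = -2068 + 1 = -2067$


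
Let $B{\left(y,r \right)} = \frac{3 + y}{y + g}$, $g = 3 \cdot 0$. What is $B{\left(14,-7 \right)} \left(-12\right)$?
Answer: $- \frac{102}{7} \approx -14.571$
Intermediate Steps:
$g = 0$
$B{\left(y,r \right)} = \frac{3 + y}{y}$ ($B{\left(y,r \right)} = \frac{3 + y}{y + 0} = \frac{3 + y}{y}$)
$B{\left(14,-7 \right)} \left(-12\right) = \frac{3 + 14}{14} \left(-12\right) = \frac{1}{14} \cdot 17 \left(-12\right) = \frac{17}{14} \left(-12\right) = - \frac{102}{7}$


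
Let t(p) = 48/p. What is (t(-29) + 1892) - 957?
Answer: 27067/29 ≈ 933.34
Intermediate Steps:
(t(-29) + 1892) - 957 = (48/(-29) + 1892) - 957 = (48*(-1/29) + 1892) - 957 = (-48/29 + 1892) - 957 = 54820/29 - 957 = 27067/29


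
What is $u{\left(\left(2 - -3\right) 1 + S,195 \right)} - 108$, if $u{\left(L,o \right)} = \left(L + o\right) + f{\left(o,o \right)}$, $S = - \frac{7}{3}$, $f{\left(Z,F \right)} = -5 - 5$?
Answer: $\frac{239}{3} \approx 79.667$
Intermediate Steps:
$f{\left(Z,F \right)} = -10$ ($f{\left(Z,F \right)} = -5 - 5 = -10$)
$S = - \frac{7}{3}$ ($S = \left(-7\right) \frac{1}{3} = - \frac{7}{3} \approx -2.3333$)
$u{\left(L,o \right)} = -10 + L + o$ ($u{\left(L,o \right)} = \left(L + o\right) - 10 = -10 + L + o$)
$u{\left(\left(2 - -3\right) 1 + S,195 \right)} - 108 = \left(-10 - \left(\frac{7}{3} - \left(2 - -3\right) 1\right) + 195\right) - 108 = \left(-10 - \left(\frac{7}{3} - \left(2 + 3\right) 1\right) + 195\right) - 108 = \left(-10 + \left(5 \cdot 1 - \frac{7}{3}\right) + 195\right) - 108 = \left(-10 + \left(5 - \frac{7}{3}\right) + 195\right) - 108 = \left(-10 + \frac{8}{3} + 195\right) - 108 = \frac{563}{3} - 108 = \frac{239}{3}$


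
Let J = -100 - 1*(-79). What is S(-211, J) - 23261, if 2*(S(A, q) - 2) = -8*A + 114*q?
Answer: -23612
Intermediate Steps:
J = -21 (J = -100 + 79 = -21)
S(A, q) = 2 - 4*A + 57*q (S(A, q) = 2 + (-8*A + 114*q)/2 = 2 + (-4*A + 57*q) = 2 - 4*A + 57*q)
S(-211, J) - 23261 = (2 - 4*(-211) + 57*(-21)) - 23261 = (2 + 844 - 1197) - 23261 = -351 - 23261 = -23612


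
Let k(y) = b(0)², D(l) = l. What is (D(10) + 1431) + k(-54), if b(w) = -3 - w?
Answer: 1450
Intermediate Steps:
k(y) = 9 (k(y) = (-3 - 1*0)² = (-3 + 0)² = (-3)² = 9)
(D(10) + 1431) + k(-54) = (10 + 1431) + 9 = 1441 + 9 = 1450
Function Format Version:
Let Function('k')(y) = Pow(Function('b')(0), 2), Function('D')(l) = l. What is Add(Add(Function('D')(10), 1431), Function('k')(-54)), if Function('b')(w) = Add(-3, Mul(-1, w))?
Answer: 1450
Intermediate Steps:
Function('k')(y) = 9 (Function('k')(y) = Pow(Add(-3, Mul(-1, 0)), 2) = Pow(Add(-3, 0), 2) = Pow(-3, 2) = 9)
Add(Add(Function('D')(10), 1431), Function('k')(-54)) = Add(Add(10, 1431), 9) = Add(1441, 9) = 1450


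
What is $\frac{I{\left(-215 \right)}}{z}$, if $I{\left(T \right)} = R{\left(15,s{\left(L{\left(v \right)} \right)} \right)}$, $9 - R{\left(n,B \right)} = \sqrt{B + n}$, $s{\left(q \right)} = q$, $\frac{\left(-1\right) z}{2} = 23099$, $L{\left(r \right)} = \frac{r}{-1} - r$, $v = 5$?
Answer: $- \frac{9}{46198} + \frac{\sqrt{5}}{46198} \approx -0.00014641$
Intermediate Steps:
$L{\left(r \right)} = - 2 r$ ($L{\left(r \right)} = r \left(-1\right) - r = - r - r = - 2 r$)
$z = -46198$ ($z = \left(-2\right) 23099 = -46198$)
$R{\left(n,B \right)} = 9 - \sqrt{B + n}$
$I{\left(T \right)} = 9 - \sqrt{5}$ ($I{\left(T \right)} = 9 - \sqrt{\left(-2\right) 5 + 15} = 9 - \sqrt{-10 + 15} = 9 - \sqrt{5}$)
$\frac{I{\left(-215 \right)}}{z} = \frac{9 - \sqrt{5}}{-46198} = \left(9 - \sqrt{5}\right) \left(- \frac{1}{46198}\right) = - \frac{9}{46198} + \frac{\sqrt{5}}{46198}$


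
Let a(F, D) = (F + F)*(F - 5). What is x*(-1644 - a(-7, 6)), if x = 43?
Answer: -77916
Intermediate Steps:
a(F, D) = 2*F*(-5 + F) (a(F, D) = (2*F)*(-5 + F) = 2*F*(-5 + F))
x*(-1644 - a(-7, 6)) = 43*(-1644 - 2*(-7)*(-5 - 7)) = 43*(-1644 - 2*(-7)*(-12)) = 43*(-1644 - 1*168) = 43*(-1644 - 168) = 43*(-1812) = -77916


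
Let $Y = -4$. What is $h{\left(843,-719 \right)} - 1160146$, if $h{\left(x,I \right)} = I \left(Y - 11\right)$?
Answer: $-1149361$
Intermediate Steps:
$h{\left(x,I \right)} = - 15 I$ ($h{\left(x,I \right)} = I \left(-4 - 11\right) = I \left(-15\right) = - 15 I$)
$h{\left(843,-719 \right)} - 1160146 = \left(-15\right) \left(-719\right) - 1160146 = 10785 - 1160146 = -1149361$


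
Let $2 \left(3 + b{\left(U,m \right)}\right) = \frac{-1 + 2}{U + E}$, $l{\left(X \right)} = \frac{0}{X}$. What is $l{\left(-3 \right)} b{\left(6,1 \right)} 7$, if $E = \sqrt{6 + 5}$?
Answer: $0$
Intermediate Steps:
$l{\left(X \right)} = 0$
$E = \sqrt{11} \approx 3.3166$
$b{\left(U,m \right)} = -3 + \frac{1}{2 \left(U + \sqrt{11}\right)}$ ($b{\left(U,m \right)} = -3 + \frac{\left(-1 + 2\right) \frac{1}{U + \sqrt{11}}}{2} = -3 + \frac{1 \frac{1}{U + \sqrt{11}}}{2} = -3 + \frac{1}{2 \left(U + \sqrt{11}\right)}$)
$l{\left(-3 \right)} b{\left(6,1 \right)} 7 = 0 \frac{\frac{1}{2} - 18 - 3 \sqrt{11}}{6 + \sqrt{11}} \cdot 7 = 0 \frac{- \frac{35}{2} - 3 \sqrt{11}}{6 + \sqrt{11}} \cdot 7 = 0 \cdot 7 = 0$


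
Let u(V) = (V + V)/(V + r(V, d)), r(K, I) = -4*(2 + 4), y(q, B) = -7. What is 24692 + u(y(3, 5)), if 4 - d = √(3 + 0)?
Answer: 765466/31 ≈ 24692.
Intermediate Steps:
d = 4 - √3 (d = 4 - √(3 + 0) = 4 - √3 ≈ 2.2679)
r(K, I) = -24 (r(K, I) = -4*6 = -24)
u(V) = 2*V/(-24 + V) (u(V) = (V + V)/(V - 24) = (2*V)/(-24 + V) = 2*V/(-24 + V))
24692 + u(y(3, 5)) = 24692 + 2*(-7)/(-24 - 7) = 24692 + 2*(-7)/(-31) = 24692 + 2*(-7)*(-1/31) = 24692 + 14/31 = 765466/31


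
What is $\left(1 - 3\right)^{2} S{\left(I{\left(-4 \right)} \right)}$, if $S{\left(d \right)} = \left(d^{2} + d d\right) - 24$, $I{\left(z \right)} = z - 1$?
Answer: $104$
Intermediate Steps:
$I{\left(z \right)} = -1 + z$
$S{\left(d \right)} = -24 + 2 d^{2}$ ($S{\left(d \right)} = \left(d^{2} + d^{2}\right) - 24 = 2 d^{2} - 24 = -24 + 2 d^{2}$)
$\left(1 - 3\right)^{2} S{\left(I{\left(-4 \right)} \right)} = \left(1 - 3\right)^{2} \left(-24 + 2 \left(-1 - 4\right)^{2}\right) = \left(-2\right)^{2} \left(-24 + 2 \left(-5\right)^{2}\right) = 4 \left(-24 + 2 \cdot 25\right) = 4 \left(-24 + 50\right) = 4 \cdot 26 = 104$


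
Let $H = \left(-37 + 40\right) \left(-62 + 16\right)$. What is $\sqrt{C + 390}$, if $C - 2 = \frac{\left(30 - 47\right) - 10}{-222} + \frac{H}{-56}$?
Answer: $\frac{\sqrt{105876869}}{518} \approx 19.864$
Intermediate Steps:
$H = -138$ ($H = 3 \left(-46\right) = -138$)
$C = \frac{4751}{1036}$ ($C = 2 + \left(\frac{\left(30 - 47\right) - 10}{-222} - \frac{138}{-56}\right) = 2 + \left(\left(-17 - 10\right) \left(- \frac{1}{222}\right) - - \frac{69}{28}\right) = 2 + \left(\left(-27\right) \left(- \frac{1}{222}\right) + \frac{69}{28}\right) = 2 + \left(\frac{9}{74} + \frac{69}{28}\right) = 2 + \frac{2679}{1036} = \frac{4751}{1036} \approx 4.5859$)
$\sqrt{C + 390} = \sqrt{\frac{4751}{1036} + 390} = \sqrt{\frac{408791}{1036}} = \frac{\sqrt{105876869}}{518}$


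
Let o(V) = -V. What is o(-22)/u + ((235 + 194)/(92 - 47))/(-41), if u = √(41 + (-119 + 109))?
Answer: -143/615 + 22*√31/31 ≈ 3.7188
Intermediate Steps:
u = √31 (u = √(41 - 10) = √31 ≈ 5.5678)
o(-22)/u + ((235 + 194)/(92 - 47))/(-41) = (-1*(-22))/(√31) + ((235 + 194)/(92 - 47))/(-41) = 22*(√31/31) + (429/45)*(-1/41) = 22*√31/31 + (429*(1/45))*(-1/41) = 22*√31/31 + (143/15)*(-1/41) = 22*√31/31 - 143/615 = -143/615 + 22*√31/31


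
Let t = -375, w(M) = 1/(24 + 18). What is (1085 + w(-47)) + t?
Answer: 29821/42 ≈ 710.02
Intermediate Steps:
w(M) = 1/42
(1085 + w(-47)) + t = (1085 + 1/42) - 375 = 45571/42 - 375 = 29821/42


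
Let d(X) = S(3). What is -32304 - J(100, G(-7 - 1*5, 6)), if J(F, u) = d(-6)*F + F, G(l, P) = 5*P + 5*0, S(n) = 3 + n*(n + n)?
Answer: -34504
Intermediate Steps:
S(n) = 3 + 2*n² (S(n) = 3 + n*(2*n) = 3 + 2*n²)
d(X) = 21 (d(X) = 3 + 2*3² = 3 + 2*9 = 3 + 18 = 21)
G(l, P) = 5*P (G(l, P) = 5*P + 0 = 5*P)
J(F, u) = 22*F (J(F, u) = 21*F + F = 22*F)
-32304 - J(100, G(-7 - 1*5, 6)) = -32304 - 22*100 = -32304 - 1*2200 = -32304 - 2200 = -34504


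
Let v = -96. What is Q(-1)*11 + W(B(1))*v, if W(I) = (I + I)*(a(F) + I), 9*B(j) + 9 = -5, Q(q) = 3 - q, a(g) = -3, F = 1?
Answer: -35548/27 ≈ -1316.6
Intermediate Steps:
B(j) = -14/9 (B(j) = -1 + (⅑)*(-5) = -1 - 5/9 = -14/9)
W(I) = 2*I*(-3 + I) (W(I) = (I + I)*(-3 + I) = (2*I)*(-3 + I) = 2*I*(-3 + I))
Q(-1)*11 + W(B(1))*v = (3 - 1*(-1))*11 + (2*(-14/9)*(-3 - 14/9))*(-96) = (3 + 1)*11 + (2*(-14/9)*(-41/9))*(-96) = 4*11 + (1148/81)*(-96) = 44 - 36736/27 = -35548/27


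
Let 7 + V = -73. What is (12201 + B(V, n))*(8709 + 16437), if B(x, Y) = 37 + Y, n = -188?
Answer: 303009300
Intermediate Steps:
V = -80 (V = -7 - 73 = -80)
(12201 + B(V, n))*(8709 + 16437) = (12201 + (37 - 188))*(8709 + 16437) = (12201 - 151)*25146 = 12050*25146 = 303009300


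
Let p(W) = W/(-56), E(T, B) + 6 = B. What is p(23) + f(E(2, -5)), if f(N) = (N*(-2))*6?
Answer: 7369/56 ≈ 131.59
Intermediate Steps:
E(T, B) = -6 + B
f(N) = -12*N (f(N) = -2*N*6 = -12*N)
p(W) = -W/56 (p(W) = W*(-1/56) = -W/56)
p(23) + f(E(2, -5)) = -1/56*23 - 12*(-6 - 5) = -23/56 - 12*(-11) = -23/56 + 132 = 7369/56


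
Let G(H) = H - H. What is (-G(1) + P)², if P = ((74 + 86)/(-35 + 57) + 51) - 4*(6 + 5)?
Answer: 24649/121 ≈ 203.71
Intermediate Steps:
G(H) = 0
P = 157/11 (P = (160/22 + 51) - 4*11 = (160*(1/22) + 51) - 44 = (80/11 + 51) - 44 = 641/11 - 44 = 157/11 ≈ 14.273)
(-G(1) + P)² = (-1*0 + 157/11)² = (0 + 157/11)² = (157/11)² = 24649/121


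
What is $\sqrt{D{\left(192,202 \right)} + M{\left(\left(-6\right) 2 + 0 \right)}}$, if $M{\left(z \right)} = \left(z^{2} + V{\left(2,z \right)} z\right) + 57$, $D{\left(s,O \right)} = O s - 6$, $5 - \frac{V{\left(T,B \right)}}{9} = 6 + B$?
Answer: $3 \sqrt{4199} \approx 194.4$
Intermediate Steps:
$V{\left(T,B \right)} = -9 - 9 B$ ($V{\left(T,B \right)} = 45 - 9 \left(6 + B\right) = 45 - \left(54 + 9 B\right) = -9 - 9 B$)
$D{\left(s,O \right)} = -6 + O s$
$M{\left(z \right)} = 57 + z^{2} + z \left(-9 - 9 z\right)$ ($M{\left(z \right)} = \left(z^{2} + \left(-9 - 9 z\right) z\right) + 57 = \left(z^{2} + z \left(-9 - 9 z\right)\right) + 57 = 57 + z^{2} + z \left(-9 - 9 z\right)$)
$\sqrt{D{\left(192,202 \right)} + M{\left(\left(-6\right) 2 + 0 \right)}} = \sqrt{\left(-6 + 202 \cdot 192\right) - \left(-57 + 8 \left(\left(-6\right) 2 + 0\right)^{2} + 9 \left(\left(-6\right) 2 + 0\right)\right)} = \sqrt{\left(-6 + 38784\right) - \left(-57 + 8 \left(-12 + 0\right)^{2} + 9 \left(-12 + 0\right)\right)} = \sqrt{38778 - \left(-165 + 1152\right)} = \sqrt{38778 + \left(57 + 108 - 1152\right)} = \sqrt{38778 - 987} = \sqrt{37791} = 3 \sqrt{4199}$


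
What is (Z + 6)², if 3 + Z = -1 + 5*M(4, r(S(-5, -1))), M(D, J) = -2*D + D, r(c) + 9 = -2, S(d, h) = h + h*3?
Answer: 324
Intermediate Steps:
S(d, h) = 4*h (S(d, h) = h + 3*h = 4*h)
r(c) = -11 (r(c) = -9 - 2 = -11)
M(D, J) = -D
Z = -24 (Z = -3 + (-1 + 5*(-1*4)) = -3 + (-1 + 5*(-4)) = -3 + (-1 - 20) = -3 - 21 = -24)
(Z + 6)² = (-24 + 6)² = (-18)² = 324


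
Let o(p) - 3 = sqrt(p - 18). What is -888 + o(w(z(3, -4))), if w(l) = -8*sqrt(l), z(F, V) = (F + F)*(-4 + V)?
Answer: -885 + sqrt(-18 - 32*I*sqrt(3)) ≈ -880.51 - 6.1756*I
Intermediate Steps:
z(F, V) = 2*F*(-4 + V) (z(F, V) = (2*F)*(-4 + V) = 2*F*(-4 + V))
o(p) = 3 + sqrt(-18 + p) (o(p) = 3 + sqrt(p - 18) = 3 + sqrt(-18 + p))
-888 + o(w(z(3, -4))) = -888 + (3 + sqrt(-18 - 8*sqrt(6)*sqrt(-4 - 4))) = -888 + (3 + sqrt(-18 - 8*4*I*sqrt(3))) = -888 + (3 + sqrt(-18 - 32*I*sqrt(3))) = -885 + sqrt(-18 - 32*I*sqrt(3))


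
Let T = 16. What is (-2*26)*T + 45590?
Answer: 44758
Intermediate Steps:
(-2*26)*T + 45590 = -2*26*16 + 45590 = -52*16 + 45590 = -832 + 45590 = 44758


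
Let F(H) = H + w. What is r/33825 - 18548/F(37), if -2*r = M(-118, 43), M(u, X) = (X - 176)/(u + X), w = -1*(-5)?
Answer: -15684653431/35516250 ≈ -441.62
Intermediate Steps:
w = 5
M(u, X) = (-176 + X)/(X + u)
r = -133/150 (r = -(-176 + 43)/(2*(43 - 118)) = -(-133)/(2*(-75)) = -(-1)*(-133)/150 = -1/2*133/75 = -133/150 ≈ -0.88667)
F(H) = 5 + H (F(H) = H + 5 = 5 + H)
r/33825 - 18548/F(37) = -133/150/33825 - 18548/(5 + 37) = -133/150*1/33825 - 18548/42 = -133/5073750 - 18548*1/42 = -133/5073750 - 9274/21 = -15684653431/35516250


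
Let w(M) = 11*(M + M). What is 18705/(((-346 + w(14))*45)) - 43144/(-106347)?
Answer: -14188477/1347062 ≈ -10.533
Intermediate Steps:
w(M) = 22*M (w(M) = 11*(2*M) = 22*M)
18705/(((-346 + w(14))*45)) - 43144/(-106347) = 18705/(((-346 + 22*14)*45)) - 43144/(-106347) = 18705/(((-346 + 308)*45)) - 43144*(-1/106347) = 18705/((-38*45)) + 43144/106347 = 18705/(-1710) + 43144/106347 = 18705*(-1/1710) + 43144/106347 = -1247/114 + 43144/106347 = -14188477/1347062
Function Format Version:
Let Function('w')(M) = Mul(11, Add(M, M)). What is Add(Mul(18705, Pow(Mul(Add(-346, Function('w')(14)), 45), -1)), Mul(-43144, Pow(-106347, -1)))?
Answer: Rational(-14188477, 1347062) ≈ -10.533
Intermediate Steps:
Function('w')(M) = Mul(22, M) (Function('w')(M) = Mul(11, Mul(2, M)) = Mul(22, M))
Add(Mul(18705, Pow(Mul(Add(-346, Function('w')(14)), 45), -1)), Mul(-43144, Pow(-106347, -1))) = Add(Mul(18705, Pow(Mul(Add(-346, Mul(22, 14)), 45), -1)), Mul(-43144, Pow(-106347, -1))) = Add(Mul(18705, Pow(Mul(Add(-346, 308), 45), -1)), Mul(-43144, Rational(-1, 106347))) = Add(Mul(18705, Pow(Mul(-38, 45), -1)), Rational(43144, 106347)) = Add(Mul(18705, Pow(-1710, -1)), Rational(43144, 106347)) = Add(Mul(18705, Rational(-1, 1710)), Rational(43144, 106347)) = Add(Rational(-1247, 114), Rational(43144, 106347)) = Rational(-14188477, 1347062)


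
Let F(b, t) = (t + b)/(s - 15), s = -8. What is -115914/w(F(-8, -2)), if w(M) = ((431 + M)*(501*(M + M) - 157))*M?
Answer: -705162819/317982535 ≈ -2.2176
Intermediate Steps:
F(b, t) = -b/23 - t/23 (F(b, t) = (t + b)/(-8 - 15) = (b + t)/(-23) = (b + t)*(-1/23) = -b/23 - t/23)
w(M) = M*(-157 + 1002*M)*(431 + M) (w(M) = ((431 + M)*(501*(2*M) - 157))*M = ((431 + M)*(1002*M - 157))*M = ((431 + M)*(-157 + 1002*M))*M = ((-157 + 1002*M)*(431 + M))*M = M*(-157 + 1002*M)*(431 + M))
-115914/w(F(-8, -2)) = -115914*1/((-1/23*(-8) - 1/23*(-2))*(-67667 + 1002*(-1/23*(-8) - 1/23*(-2))**2 + 431705*(-1/23*(-8) - 1/23*(-2)))) = -115914*1/((8/23 + 2/23)*(-67667 + 1002*(8/23 + 2/23)**2 + 431705*(8/23 + 2/23))) = -115914*23/(10*(-67667 + 1002*(10/23)**2 + 431705*(10/23))) = -115914*23/(10*(-67667 + 1002*(100/529) + 4317050/23)) = -115914*23/(10*(-67667 + 100200/529 + 4317050/23)) = -115914/((10/23)*(63596507/529)) = -115914/635965070/12167 = -115914*12167/635965070 = -705162819/317982535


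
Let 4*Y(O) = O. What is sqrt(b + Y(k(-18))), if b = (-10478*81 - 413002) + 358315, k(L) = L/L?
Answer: I*sqrt(3613619)/2 ≈ 950.48*I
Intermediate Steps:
k(L) = 1
Y(O) = O/4
b = -903405 (b = (-848718 - 413002) + 358315 = -1261720 + 358315 = -903405)
sqrt(b + Y(k(-18))) = sqrt(-903405 + (1/4)*1) = sqrt(-903405 + 1/4) = sqrt(-3613619/4) = I*sqrt(3613619)/2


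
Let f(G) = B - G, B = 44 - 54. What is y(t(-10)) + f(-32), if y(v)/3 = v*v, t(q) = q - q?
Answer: 22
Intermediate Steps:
t(q) = 0
B = -10
f(G) = -10 - G
y(v) = 3*v**2 (y(v) = 3*(v*v) = 3*v**2)
y(t(-10)) + f(-32) = 3*0**2 + (-10 - 1*(-32)) = 3*0 + (-10 + 32) = 0 + 22 = 22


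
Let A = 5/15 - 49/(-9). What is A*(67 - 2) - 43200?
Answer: -385420/9 ≈ -42824.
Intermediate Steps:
A = 52/9 (A = 5*(1/15) - 49*(-⅑) = ⅓ + 49/9 = 52/9 ≈ 5.7778)
A*(67 - 2) - 43200 = 52*(67 - 2)/9 - 43200 = (52/9)*65 - 43200 = 3380/9 - 43200 = -385420/9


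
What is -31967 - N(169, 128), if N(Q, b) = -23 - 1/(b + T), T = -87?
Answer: -1309703/41 ≈ -31944.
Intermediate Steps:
N(Q, b) = -23 - 1/(-87 + b) (N(Q, b) = -23 - 1/(b - 87) = -23 - 1/(-87 + b))
-31967 - N(169, 128) = -31967 - (2000 - 23*128)/(-87 + 128) = -31967 - (2000 - 2944)/41 = -31967 - (-944)/41 = -31967 - 1*(-944/41) = -31967 + 944/41 = -1309703/41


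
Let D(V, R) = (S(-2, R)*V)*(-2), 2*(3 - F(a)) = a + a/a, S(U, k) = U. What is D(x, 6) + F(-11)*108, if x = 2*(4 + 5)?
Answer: 936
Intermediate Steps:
x = 18 (x = 2*9 = 18)
F(a) = 5/2 - a/2 (F(a) = 3 - (a + a/a)/2 = 3 - (a + 1)/2 = 3 - (1 + a)/2 = 3 + (-1/2 - a/2) = 5/2 - a/2)
D(V, R) = 4*V (D(V, R) = -2*V*(-2) = 4*V)
D(x, 6) + F(-11)*108 = 4*18 + (5/2 - 1/2*(-11))*108 = 72 + (5/2 + 11/2)*108 = 72 + 8*108 = 72 + 864 = 936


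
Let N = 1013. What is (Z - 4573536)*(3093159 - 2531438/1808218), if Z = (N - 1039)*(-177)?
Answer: -12777259800445003608/904109 ≈ -1.4132e+13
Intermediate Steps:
Z = 4602 (Z = (1013 - 1039)*(-177) = -26*(-177) = 4602)
(Z - 4573536)*(3093159 - 2531438/1808218) = (4602 - 4573536)*(3093159 - 2531438/1808218) = -4568934*(3093159 - 2531438*1/1808218) = -4568934*(3093159 - 1265719/904109) = -4568934*2796551624612/904109 = -12777259800445003608/904109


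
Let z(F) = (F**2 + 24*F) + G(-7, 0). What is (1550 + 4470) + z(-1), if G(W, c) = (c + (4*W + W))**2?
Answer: 7222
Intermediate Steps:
G(W, c) = (c + 5*W)**2
z(F) = 1225 + F**2 + 24*F (z(F) = (F**2 + 24*F) + (0 + 5*(-7))**2 = (F**2 + 24*F) + (0 - 35)**2 = (F**2 + 24*F) + (-35)**2 = (F**2 + 24*F) + 1225 = 1225 + F**2 + 24*F)
(1550 + 4470) + z(-1) = (1550 + 4470) + (1225 + (-1)**2 + 24*(-1)) = 6020 + (1225 + 1 - 24) = 6020 + 1202 = 7222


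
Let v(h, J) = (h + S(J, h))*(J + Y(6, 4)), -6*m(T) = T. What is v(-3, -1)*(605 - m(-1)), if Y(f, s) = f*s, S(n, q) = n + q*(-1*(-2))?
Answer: -417335/3 ≈ -1.3911e+5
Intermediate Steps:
S(n, q) = n + 2*q (S(n, q) = n + q*2 = n + 2*q)
m(T) = -T/6
v(h, J) = (24 + J)*(J + 3*h) (v(h, J) = (h + (J + 2*h))*(J + 6*4) = (J + 3*h)*(J + 24) = (J + 3*h)*(24 + J) = (24 + J)*(J + 3*h))
v(-3, -1)*(605 - m(-1)) = ((-1)² + 24*(-1) + 72*(-3) + 3*(-1)*(-3))*(605 - (-1)*(-1)/6) = (1 - 24 - 216 + 9)*(605 - 1*⅙) = -230*(605 - ⅙) = -230*3629/6 = -417335/3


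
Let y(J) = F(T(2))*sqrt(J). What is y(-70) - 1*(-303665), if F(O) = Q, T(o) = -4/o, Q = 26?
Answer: 303665 + 26*I*sqrt(70) ≈ 3.0367e+5 + 217.53*I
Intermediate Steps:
F(O) = 26
y(J) = 26*sqrt(J)
y(-70) - 1*(-303665) = 26*sqrt(-70) - 1*(-303665) = 26*(I*sqrt(70)) + 303665 = 26*I*sqrt(70) + 303665 = 303665 + 26*I*sqrt(70)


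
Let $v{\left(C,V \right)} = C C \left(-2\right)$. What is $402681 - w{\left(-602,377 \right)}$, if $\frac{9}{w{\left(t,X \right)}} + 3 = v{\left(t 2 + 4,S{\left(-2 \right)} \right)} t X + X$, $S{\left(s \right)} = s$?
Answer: $\frac{263203383531722685}{653627520374} \approx 4.0268 \cdot 10^{5}$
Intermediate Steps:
$v{\left(C,V \right)} = - 2 C^{2}$ ($v{\left(C,V \right)} = C^{2} \left(-2\right) = - 2 C^{2}$)
$w{\left(t,X \right)} = \frac{9}{-3 + X - 2 X t \left(4 + 2 t\right)^{2}}$ ($w{\left(t,X \right)} = \frac{9}{-3 + \left(- 2 \left(t 2 + 4\right)^{2} t X + X\right)} = \frac{9}{-3 + \left(- 2 \left(2 t + 4\right)^{2} t X + X\right)} = \frac{9}{-3 + \left(- 2 \left(4 + 2 t\right)^{2} t X + X\right)} = \frac{9}{-3 + \left(- 2 t \left(4 + 2 t\right)^{2} X + X\right)} = \frac{9}{-3 - \left(- X + 2 X t \left(4 + 2 t\right)^{2}\right)} = \frac{9}{-3 + X - 2 X t \left(4 + 2 t\right)^{2}}$)
$402681 - w{\left(-602,377 \right)} = 402681 - \frac{9}{-3 + 377 - 3016 \left(-602\right) \left(2 - 602\right)^{2}} = 402681 - \frac{9}{-3 + 377 - 3016 \left(-602\right) \left(-600\right)^{2}} = 402681 - \frac{9}{-3 + 377 - 3016 \left(-602\right) 360000} = 402681 - \frac{9}{-3 + 377 + 653627520000} = 402681 - \frac{9}{653627520374} = \frac{263203383531722685}{653627520374}$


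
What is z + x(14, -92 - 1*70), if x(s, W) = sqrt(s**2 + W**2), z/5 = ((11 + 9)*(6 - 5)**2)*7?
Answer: 700 + 2*sqrt(6610) ≈ 862.60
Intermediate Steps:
z = 700 (z = 5*(((11 + 9)*(6 - 5)**2)*7) = 5*((20*1**2)*7) = 5*((20*1)*7) = 5*(20*7) = 5*140 = 700)
x(s, W) = sqrt(W**2 + s**2)
z + x(14, -92 - 1*70) = 700 + sqrt((-92 - 1*70)**2 + 14**2) = 700 + sqrt((-92 - 70)**2 + 196) = 700 + sqrt((-162)**2 + 196) = 700 + sqrt(26244 + 196) = 700 + sqrt(26440) = 700 + 2*sqrt(6610)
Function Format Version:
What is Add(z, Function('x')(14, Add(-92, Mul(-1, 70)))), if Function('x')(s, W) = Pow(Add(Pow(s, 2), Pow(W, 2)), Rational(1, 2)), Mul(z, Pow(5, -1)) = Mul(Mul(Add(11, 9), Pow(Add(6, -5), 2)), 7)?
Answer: Add(700, Mul(2, Pow(6610, Rational(1, 2)))) ≈ 862.60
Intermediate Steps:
z = 700 (z = Mul(5, Mul(Mul(Add(11, 9), Pow(Add(6, -5), 2)), 7)) = Mul(5, Mul(Mul(20, Pow(1, 2)), 7)) = Mul(5, Mul(Mul(20, 1), 7)) = Mul(5, Mul(20, 7)) = Mul(5, 140) = 700)
Function('x')(s, W) = Pow(Add(Pow(W, 2), Pow(s, 2)), Rational(1, 2))
Add(z, Function('x')(14, Add(-92, Mul(-1, 70)))) = Add(700, Pow(Add(Pow(Add(-92, Mul(-1, 70)), 2), Pow(14, 2)), Rational(1, 2))) = Add(700, Pow(Add(Pow(Add(-92, -70), 2), 196), Rational(1, 2))) = Add(700, Pow(Add(Pow(-162, 2), 196), Rational(1, 2))) = Add(700, Pow(Add(26244, 196), Rational(1, 2))) = Add(700, Pow(26440, Rational(1, 2))) = Add(700, Mul(2, Pow(6610, Rational(1, 2))))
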